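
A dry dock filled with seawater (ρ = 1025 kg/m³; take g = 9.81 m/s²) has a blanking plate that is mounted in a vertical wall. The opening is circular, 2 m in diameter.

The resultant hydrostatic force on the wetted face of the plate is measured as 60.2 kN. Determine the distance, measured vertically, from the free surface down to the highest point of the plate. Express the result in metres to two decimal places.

d_top ≈ 0.91 m

γ = ρg = 1025 × 9.81 / 1000 = 10.05525 kN/m³.
A = π(1)² = 3.14159 m².
From F = γ·h_c·A, the centroid depth is h_c = 60.2/(10.05525 × 3.14159) = 1.9057 m.
The centroid is at the centre, 1 m below the top of the plate, so the highest point sits at h_top = 1.9057 − 1 = 0.9057 m below the surface.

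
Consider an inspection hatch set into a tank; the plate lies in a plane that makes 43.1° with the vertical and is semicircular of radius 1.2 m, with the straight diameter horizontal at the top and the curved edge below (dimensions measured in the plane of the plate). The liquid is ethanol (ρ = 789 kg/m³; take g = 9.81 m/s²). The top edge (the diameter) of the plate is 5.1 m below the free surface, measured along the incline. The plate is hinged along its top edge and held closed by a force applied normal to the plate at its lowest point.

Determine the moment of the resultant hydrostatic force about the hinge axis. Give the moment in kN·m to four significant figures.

γ = ρg = 789 × 9.81 / 1000 = 7.74009 kN/m³.
The plate makes 43.1° with the vertical, i.e. θ = 90° − 43.1° = 46.9° to the horizontal. Measuring y along the incline from the free-surface line, vertical depth h = y·sinθ with sinθ = 0.730162.
The centroid of a semicircle lies 4r/(3π) = 0.509296 m from the diameter, here below the top edge, so y_c = 5.1 + 0.509296 = 5.6093 m and h_c = 5.6093 × 0.730162 = 4.0957 m.
A = πr²/2 = π × 1.2²/2 = 2.26195 m².
Resultant F = γ·h_c·A = 7.74009 × 4.0957 × 2.26195 = 71.7063 kN.
I_c = (π/8 − 8/(9π))·r⁴ = 0.109757 × 1.2⁴ = 0.227592 m⁴.
Centre of pressure: y_p = y_c + I_c/(y_c·A) = 5.6093 + 0.227592/(5.6093 × 2.26195) = 5.6093 + 0.0179376 = 5.62724 m along the plane.
The resultant acts 0.509296 + 0.0179376 = 0.527234 m (along the plate) below the hinge at the top edge, so the moment about the hinge is M = F × 0.527234 = 71.7063 × 0.527234 = 37.806 kN·m.

M ≈ 37.81 kN·m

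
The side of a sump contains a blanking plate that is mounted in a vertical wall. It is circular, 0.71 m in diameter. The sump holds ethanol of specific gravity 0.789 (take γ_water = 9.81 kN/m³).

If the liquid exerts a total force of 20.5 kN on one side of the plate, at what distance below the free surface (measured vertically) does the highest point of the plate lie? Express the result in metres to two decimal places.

γ = 0.789 × 9.81 = 7.74009 kN/m³.
A = π(0.355)² = 0.395919 m².
From F = γ·h_c·A, the centroid depth is h_c = 20.5/(7.74009 × 0.395919) = 6.68962 m.
The centroid is at the centre, 0.355 m below the top of the plate, so the highest point sits at h_top = 6.68962 − 0.355 = 6.33462 m below the surface.

d_top ≈ 6.33 m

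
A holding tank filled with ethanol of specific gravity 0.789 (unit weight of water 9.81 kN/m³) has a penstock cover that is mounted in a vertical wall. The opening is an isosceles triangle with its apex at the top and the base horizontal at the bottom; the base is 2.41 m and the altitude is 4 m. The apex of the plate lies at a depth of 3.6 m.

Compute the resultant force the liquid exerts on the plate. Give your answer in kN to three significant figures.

F ≈ 234 kN

γ = 0.789 × 9.81 = 7.74009 kN/m³.
With the apex up, the centroid sits 2h/3 = 2 × 4/3 = 2.66667 m below the apex, so the centroid depth is h_c = 3.6 + 2.66667 = 6.26667 m.
A = ½ × 2.41 × 4 = 4.82 m².
Resultant F = γ·h_c·A = 7.74009 × 6.26667 × 4.82 = 233.792 kN.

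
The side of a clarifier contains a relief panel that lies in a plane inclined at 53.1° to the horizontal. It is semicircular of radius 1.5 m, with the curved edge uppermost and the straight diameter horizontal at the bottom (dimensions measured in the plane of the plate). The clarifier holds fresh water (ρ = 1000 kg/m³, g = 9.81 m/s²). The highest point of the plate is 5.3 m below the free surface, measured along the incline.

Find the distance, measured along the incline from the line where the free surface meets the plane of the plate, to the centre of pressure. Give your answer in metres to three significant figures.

y_p = 6.19 m

γ = ρg = 1000 × 9.81 = 9810 N/m³ = 9.81 kN/m³.
Let θ = 53.1° be the plate's angle to the horizontal; measure y along the incline from where the plane meets the free surface. Vertical depth h = y·sinθ with sinθ = 0.799685.
The centroid lies 4r/(3π) = 0.63662 m above the diameter, so r − 4r/(3π) = 1.5 − 0.63662 = 0.86338 m below the topmost point, so y_c = 5.3 + 0.86338 = 6.16338 m and h_c = 6.16338 × 0.799685 = 4.92876 m.
A = πr²/2 = π × 1.5²/2 = 3.53429 m².
Resultant F = γ·h_c·A = 9.81 × 4.92876 × 3.53429 = 170.887 kN.
I_c = (π/8 − 8/(9π))·r⁴ = 0.109757 × 1.5⁴ = 0.555645 m⁴.
Centre of pressure: y_p = y_c + I_c/(y_c·A) = 6.16338 + 0.555645/(6.16338 × 3.53429) = 6.16338 + 0.025508 = 6.18889 m along the plane.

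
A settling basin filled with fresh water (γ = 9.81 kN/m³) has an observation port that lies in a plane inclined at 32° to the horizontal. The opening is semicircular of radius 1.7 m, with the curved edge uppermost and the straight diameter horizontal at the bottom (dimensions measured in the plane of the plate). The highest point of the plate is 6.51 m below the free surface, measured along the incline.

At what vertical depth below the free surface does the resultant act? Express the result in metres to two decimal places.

γ = 9.81 kN/m³.
Let θ = 32° be the plate's angle to the horizontal; measure y along the incline from where the plane meets the free surface. Vertical depth h = y·sinθ with sinθ = 0.529919.
The centroid lies 4r/(3π) = 0.721502 m above the diameter, so r − 4r/(3π) = 1.7 − 0.721502 = 0.978498 m below the topmost point, so y_c = 6.51 + 0.978498 = 7.4885 m and h_c = 7.4885 × 0.529919 = 3.9683 m.
A = πr²/2 = π × 1.7²/2 = 4.5396 m².
Resultant F = γ·h_c·A = 9.81 × 3.9683 × 4.5396 = 176.722 kN.
I_c = (π/8 − 8/(9π))·r⁴ = 0.109757 × 1.7⁴ = 0.916701 m⁴.
Centre of pressure: y_p = y_c + I_c/(y_c·A) = 7.4885 + 0.916701/(7.4885 × 4.5396) = 7.4885 + 0.0269659 = 7.51547 m along the plane.
Vertically, h_p = y_p·sinθ = 7.51547 × 0.529919 = 3.98259 m.

h_p = 3.98 m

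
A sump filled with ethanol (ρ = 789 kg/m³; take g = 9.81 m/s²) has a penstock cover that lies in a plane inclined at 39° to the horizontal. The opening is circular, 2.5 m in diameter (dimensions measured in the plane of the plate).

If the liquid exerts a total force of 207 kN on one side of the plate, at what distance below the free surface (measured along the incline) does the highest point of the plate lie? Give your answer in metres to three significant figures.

y_top ≈ 7.41 m

γ = ρg = 789 × 9.81 / 1000 = 7.74009 kN/m³.
A = π(1.25)² = 4.90874 m².
From F = γ·h_c·A, the centroid depth is h_c = 207/(7.74009 × 4.90874) = 5.44822 m.
Let θ = 39° be the plate's angle to the horizontal; measure y along the incline from where the plane meets the free surface. Vertical depth h = y·sinθ with sinθ = 0.629320.
Along the incline, y_c = h_c/sinθ = 5.44822/0.629320 = 8.65731 m.
The centroid is at the centre, 1.25 m below the top of the plate, so the highest point sits at y_top = 8.65731 − 1.25 = 7.40731 m along the incline.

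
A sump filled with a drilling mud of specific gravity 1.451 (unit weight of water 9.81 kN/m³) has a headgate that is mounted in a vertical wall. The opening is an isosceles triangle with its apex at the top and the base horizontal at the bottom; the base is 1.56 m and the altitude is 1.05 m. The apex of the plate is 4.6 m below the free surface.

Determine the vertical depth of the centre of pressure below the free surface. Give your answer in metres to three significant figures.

h_p = 5.31 m

γ = 1.451 × 9.81 = 14.23431 kN/m³.
With the apex up, the centroid sits 2h/3 = 2 × 1.05/3 = 0.7 m below the apex, so the centroid depth is h_c = 4.6 + 0.7 = 5.3 m.
A = ½ × 1.56 × 1.05 = 0.819 m².
Resultant F = γ·h_c·A = 14.23431 × 5.3 × 0.819 = 61.7869 kN.
I_c = b·h³/36 = 1.56 × 1.05³/36 = 0.0501638 m⁴.
Centre of pressure: y_p = y_c + I_c/(y_c·A) = 5.3 + 0.0501638/(5.3 × 0.819) = 5.3 + 0.0115566 = 5.31156 m along the plane.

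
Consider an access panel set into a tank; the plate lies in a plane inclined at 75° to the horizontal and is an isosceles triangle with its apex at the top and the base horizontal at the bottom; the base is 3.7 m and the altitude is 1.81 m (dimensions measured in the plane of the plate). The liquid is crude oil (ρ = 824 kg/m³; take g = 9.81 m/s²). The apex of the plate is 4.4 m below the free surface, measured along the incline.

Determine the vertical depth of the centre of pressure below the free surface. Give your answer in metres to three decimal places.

h_p = 5.447 m

γ = ρg = 824 × 9.81 / 1000 = 8.08344 kN/m³.
Let θ = 75° be the plate's angle to the horizontal; measure y along the incline from where the plane meets the free surface. Vertical depth h = y·sinθ with sinθ = 0.965926.
With the apex up, the centroid sits 2h/3 = 2 × 1.81/3 = 1.20667 m below the apex, so y_c = 4.4 + 1.20667 = 5.60667 m and h_c = 5.60667 × 0.965926 = 5.41563 m.
A = ½ × 3.7 × 1.81 = 3.3485 m².
Resultant F = γ·h_c·A = 8.08344 × 5.41563 × 3.3485 = 146.587 kN.
I_c = b·h³/36 = 3.7 × 1.81³/36 = 0.609446 m⁴.
Centre of pressure: y_p = y_c + I_c/(y_c·A) = 5.60667 + 0.609446/(5.60667 × 3.3485) = 5.60667 + 0.0324623 = 5.63913 m along the plane.
Vertically, h_p = y_p·sinθ = 5.63913 × 0.965926 = 5.44698 m.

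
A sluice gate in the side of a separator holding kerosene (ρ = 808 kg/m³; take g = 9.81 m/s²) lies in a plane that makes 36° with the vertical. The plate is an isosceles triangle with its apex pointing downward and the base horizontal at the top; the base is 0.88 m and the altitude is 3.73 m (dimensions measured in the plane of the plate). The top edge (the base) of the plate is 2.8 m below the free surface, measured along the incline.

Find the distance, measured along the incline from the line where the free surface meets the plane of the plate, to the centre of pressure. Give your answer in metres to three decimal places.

γ = ρg = 808 × 9.81 / 1000 = 7.92648 kN/m³.
The plate makes 36° with the vertical, i.e. θ = 90° − 36° = 54° to the horizontal. Measuring y along the incline from the free-surface line, vertical depth h = y·sinθ with sinθ = 0.809017.
With the apex down, the centroid sits h/3 = 3.73/3 = 1.24333 m below the base (the top edge), so y_c = 2.8 + 1.24333 = 4.04333 m and h_c = 4.04333 × 0.809017 = 3.27112 m.
A = ½ × 0.88 × 3.73 = 1.6412 m².
Resultant F = γ·h_c·A = 7.92648 × 3.27112 × 1.6412 = 42.5538 kN.
I_c = b·h³/36 = 0.88 × 3.73³/36 = 1.26855 m⁴.
Centre of pressure: y_p = y_c + I_c/(y_c·A) = 4.04333 + 1.26855/(4.04333 × 1.6412) = 4.04333 + 0.191164 = 4.23449 m along the plane.

y_p = 4.234 m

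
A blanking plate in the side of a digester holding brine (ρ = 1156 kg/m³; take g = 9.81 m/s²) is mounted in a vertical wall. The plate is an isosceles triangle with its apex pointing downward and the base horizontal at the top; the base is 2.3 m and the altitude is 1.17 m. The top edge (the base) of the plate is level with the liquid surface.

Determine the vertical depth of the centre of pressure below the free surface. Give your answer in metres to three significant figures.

h_p = 0.585 m

γ = ρg = 1156 × 9.81 / 1000 = 11.34036 kN/m³.
With the apex down, the centroid sits h/3 = 1.17/3 = 0.39 m below the base (the top edge), so the centroid depth is h_c = 0.39 m.
A = ½ × 2.3 × 1.17 = 1.3455 m².
Resultant F = γ·h_c·A = 11.34036 × 0.39 × 1.3455 = 5.9508 kN.
I_c = b·h³/36 = 2.3 × 1.17³/36 = 0.102325 m⁴.
Centre of pressure: y_p = y_c + I_c/(y_c·A) = 0.39 + 0.102325/(0.39 × 1.3455) = 0.39 + 0.194999 = 0.584999 m along the plane.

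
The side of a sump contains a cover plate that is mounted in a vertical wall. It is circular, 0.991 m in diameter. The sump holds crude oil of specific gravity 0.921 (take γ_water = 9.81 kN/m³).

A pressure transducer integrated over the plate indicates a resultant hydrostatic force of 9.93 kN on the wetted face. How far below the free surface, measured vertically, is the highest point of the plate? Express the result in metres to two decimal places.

d_top ≈ 0.93 m

γ = 0.921 × 9.81 = 9.03501 kN/m³.
A = π(0.4955)² = 0.771325 m².
From F = γ·h_c·A, the centroid depth is h_c = 9.93/(9.03501 × 0.771325) = 1.4249 m.
The centroid is at the centre, 0.4955 m below the top of the plate, so the highest point sits at h_top = 1.4249 − 0.4955 = 0.9294 m below the surface.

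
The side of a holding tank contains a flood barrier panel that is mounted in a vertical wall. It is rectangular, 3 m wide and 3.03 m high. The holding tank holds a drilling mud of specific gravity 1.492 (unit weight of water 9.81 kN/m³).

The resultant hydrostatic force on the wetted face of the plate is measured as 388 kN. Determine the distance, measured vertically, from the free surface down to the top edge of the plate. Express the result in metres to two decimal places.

γ = 1.492 × 9.81 = 14.63652 kN/m³.
A = 3 × 3.03 = 9.09 m².
From F = γ·h_c·A, the centroid depth is h_c = 388/(14.63652 × 9.09) = 2.91629 m.
The centroid lies 3.03/2 = 1.515 m below the top edge, so the top edge sits at h_top = 2.91629 − 1.515 = 1.40129 m below the surface.

d_top ≈ 1.40 m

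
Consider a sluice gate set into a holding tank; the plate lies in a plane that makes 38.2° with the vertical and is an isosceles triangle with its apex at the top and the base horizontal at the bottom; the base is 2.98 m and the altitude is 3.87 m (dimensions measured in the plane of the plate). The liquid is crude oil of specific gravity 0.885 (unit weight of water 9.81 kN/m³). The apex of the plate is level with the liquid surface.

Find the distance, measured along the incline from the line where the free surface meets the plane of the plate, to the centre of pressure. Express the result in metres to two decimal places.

γ = 0.885 × 9.81 = 8.68185 kN/m³.
The plate makes 38.2° with the vertical, i.e. θ = 90° − 38.2° = 51.8° to the horizontal. Measuring y along the incline from the free-surface line, vertical depth h = y·sinθ with sinθ = 0.785857.
With the apex up, the centroid sits 2h/3 = 2 × 3.87/3 = 2.58 m below the apex, so y_c = 2.58 m and h_c = 2.58 × 0.785857 = 2.02751 m.
A = ½ × 2.98 × 3.87 = 5.7663 m².
Resultant F = γ·h_c·A = 8.68185 × 2.02751 × 5.7663 = 101.502 kN.
I_c = b·h³/36 = 2.98 × 3.87³/36 = 4.79785 m⁴.
Centre of pressure: y_p = y_c + I_c/(y_c·A) = 2.58 + 4.79785/(2.58 × 5.7663) = 2.58 + 0.3225 = 2.9025 m along the plane.

y_p = 2.90 m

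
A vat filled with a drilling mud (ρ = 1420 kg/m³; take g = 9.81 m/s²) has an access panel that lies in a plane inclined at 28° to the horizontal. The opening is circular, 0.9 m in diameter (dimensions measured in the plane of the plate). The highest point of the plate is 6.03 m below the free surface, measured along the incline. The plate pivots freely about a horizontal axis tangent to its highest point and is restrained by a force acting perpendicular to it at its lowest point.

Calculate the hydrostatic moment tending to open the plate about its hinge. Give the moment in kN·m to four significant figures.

M ≈ 12.34 kN·m

γ = ρg = 1420 × 9.81 / 1000 = 13.9302 kN/m³.
Let θ = 28° be the plate's angle to the horizontal; measure y along the incline from where the plane meets the free surface. Vertical depth h = y·sinθ with sinθ = 0.469472.
The centroid is at the centre, 0.45 m below the top of the plate, so y_c = 6.03 + 0.45 = 6.48 m and h_c = 6.48 × 0.469472 = 3.04218 m.
A = π(0.45)² = 0.636173 m².
Resultant F = γ·h_c·A = 13.9302 × 3.04218 × 0.636173 = 26.9599 kN.
I_c = πr⁴/4 = π × 0.45⁴/4 = 0.0322062 m⁴.
Centre of pressure: y_p = y_c + I_c/(y_c·A) = 6.48 + 0.0322062/(6.48 × 0.636173) = 6.48 + 0.00781249 = 6.48781 m along the plane.
The resultant acts 0.45 + 0.00781249 = 0.457812 m (along the plate) below the hinge at the top edge, so the moment about the hinge is M = F × 0.457812 = 26.9599 × 0.457812 = 12.3426 kN·m.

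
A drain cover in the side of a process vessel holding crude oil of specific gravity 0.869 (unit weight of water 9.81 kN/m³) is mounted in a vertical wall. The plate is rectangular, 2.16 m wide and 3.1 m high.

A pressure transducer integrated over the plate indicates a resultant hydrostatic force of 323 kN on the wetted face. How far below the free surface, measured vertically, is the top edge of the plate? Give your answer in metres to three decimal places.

γ = 0.869 × 9.81 = 8.52489 kN/m³.
A = 2.16 × 3.1 = 6.696 m².
From F = γ·h_c·A, the centroid depth is h_c = 323/(8.52489 × 6.696) = 5.65846 m.
The centroid lies 3.1/2 = 1.55 m below the top edge, so the top edge sits at h_top = 5.65846 − 1.55 = 4.10846 m below the surface.

d_top ≈ 4.108 m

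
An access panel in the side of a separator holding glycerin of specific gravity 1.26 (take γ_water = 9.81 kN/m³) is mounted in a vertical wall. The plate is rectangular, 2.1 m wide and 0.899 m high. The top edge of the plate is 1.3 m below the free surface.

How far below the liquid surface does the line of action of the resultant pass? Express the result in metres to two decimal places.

γ = 1.26 × 9.81 = 12.3606 kN/m³.
The centroid lies 0.899/2 = 0.4495 m below the top edge, so the centroid depth is h_c = 1.3 + 0.4495 = 1.7495 m.
A = 2.1 × 0.899 = 1.8879 m².
Resultant F = γ·h_c·A = 12.3606 × 1.7495 × 1.8879 = 40.8256 kN.
I_c = b·h³/12 = 2.1 × 0.899³/12 = 0.12715 m⁴.
Centre of pressure: y_p = y_c + I_c/(y_c·A) = 1.7495 + 0.12715/(1.7495 × 1.8879) = 1.7495 + 0.0384967 = 1.788 m along the plane.

h_p = 1.79 m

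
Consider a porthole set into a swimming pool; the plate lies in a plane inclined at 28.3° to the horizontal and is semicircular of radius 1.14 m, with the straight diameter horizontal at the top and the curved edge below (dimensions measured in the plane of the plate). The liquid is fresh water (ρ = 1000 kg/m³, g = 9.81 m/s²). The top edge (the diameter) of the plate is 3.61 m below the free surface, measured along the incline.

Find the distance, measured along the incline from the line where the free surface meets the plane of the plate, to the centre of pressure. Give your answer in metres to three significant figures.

y_p = 4.12 m

γ = ρg = 1000 × 9.81 = 9810 N/m³ = 9.81 kN/m³.
Let θ = 28.3° be the plate's angle to the horizontal; measure y along the incline from where the plane meets the free surface. Vertical depth h = y·sinθ with sinθ = 0.474088.
The centroid of a semicircle lies 4r/(3π) = 0.483831 m from the diameter, here below the top edge, so y_c = 3.61 + 0.483831 = 4.09383 m and h_c = 4.09383 × 0.474088 = 1.94084 m.
A = πr²/2 = π × 1.14²/2 = 2.04141 m².
Resultant F = γ·h_c·A = 9.81 × 1.94084 × 2.04141 = 38.8677 kN.
I_c = (π/8 − 8/(9π))·r⁴ = 0.109757 × 1.14⁴ = 0.185375 m⁴.
Centre of pressure: y_p = y_c + I_c/(y_c·A) = 4.09383 + 0.185375/(4.09383 × 2.04141) = 4.09383 + 0.0221815 = 4.11601 m along the plane.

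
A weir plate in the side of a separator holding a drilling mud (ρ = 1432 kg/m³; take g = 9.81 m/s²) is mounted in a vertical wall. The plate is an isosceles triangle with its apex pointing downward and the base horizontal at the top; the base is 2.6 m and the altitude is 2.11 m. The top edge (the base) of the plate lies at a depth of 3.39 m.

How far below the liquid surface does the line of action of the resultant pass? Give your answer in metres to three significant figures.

γ = ρg = 1432 × 9.81 / 1000 = 14.04792 kN/m³.
With the apex down, the centroid sits h/3 = 2.11/3 = 0.703333 m below the base (the top edge), so the centroid depth is h_c = 3.39 + 0.703333 = 4.09333 m.
A = ½ × 2.6 × 2.11 = 2.743 m².
Resultant F = γ·h_c·A = 14.04792 × 4.09333 × 2.743 = 157.73 kN.
I_c = b·h³/36 = 2.6 × 2.11³/36 = 0.678451 m⁴.
Centre of pressure: y_p = y_c + I_c/(y_c·A) = 4.09333 + 0.678451/(4.09333 × 2.743) = 4.09333 + 0.0604249 = 4.15375 m along the plane.

h_p = 4.15 m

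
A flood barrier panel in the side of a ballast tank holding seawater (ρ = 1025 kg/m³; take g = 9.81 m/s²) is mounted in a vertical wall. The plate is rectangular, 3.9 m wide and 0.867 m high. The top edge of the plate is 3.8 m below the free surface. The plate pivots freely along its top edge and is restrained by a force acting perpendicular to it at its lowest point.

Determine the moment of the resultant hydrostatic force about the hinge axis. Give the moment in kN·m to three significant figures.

M ≈ 64.5 kN·m

γ = ρg = 1025 × 9.81 / 1000 = 10.05525 kN/m³.
The centroid lies 0.867/2 = 0.4335 m below the top edge, so the centroid depth is h_c = 3.8 + 0.4335 = 4.2335 m.
A = 3.9 × 0.867 = 3.3813 m².
Resultant F = γ·h_c·A = 10.05525 × 4.2335 × 3.3813 = 143.938 kN.
I_c = b·h³/12 = 3.9 × 0.867³/12 = 0.211807 m⁴.
Centre of pressure: y_p = y_c + I_c/(y_c·A) = 4.2335 + 0.211807/(4.2335 × 3.3813) = 4.2335 + 0.0147964 = 4.2483 m along the plane.
The resultant acts 0.4335 + 0.0147964 = 0.448296 m (along the plate) below the hinge at the top edge, so the moment about the hinge is M = F × 0.448296 = 143.938 × 0.448296 = 64.5268 kN·m.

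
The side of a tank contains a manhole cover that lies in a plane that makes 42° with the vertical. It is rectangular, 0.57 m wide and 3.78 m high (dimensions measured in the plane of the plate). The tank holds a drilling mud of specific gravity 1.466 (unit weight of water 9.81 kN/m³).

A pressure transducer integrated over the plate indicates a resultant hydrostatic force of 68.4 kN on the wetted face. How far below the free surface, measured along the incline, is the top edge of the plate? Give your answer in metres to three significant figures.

γ = 1.466 × 9.81 = 14.38146 kN/m³.
A = 0.57 × 3.78 = 2.1546 m².
From F = γ·h_c·A, the centroid depth is h_c = 68.4/(14.38146 × 2.1546) = 2.20743 m.
The plate makes 42° with the vertical, i.e. θ = 90° − 42° = 48° to the horizontal. Measuring y along the incline from the free-surface line, vertical depth h = y·sinθ with sinθ = 0.743145.
Along the incline, y_c = h_c/sinθ = 2.20743/0.743145 = 2.97039 m.
The centroid lies 3.78/2 = 1.89 m below the top edge, so the top edge sits at y_top = 2.97039 − 1.89 = 1.08039 m along the incline.

y_top ≈ 1.08 m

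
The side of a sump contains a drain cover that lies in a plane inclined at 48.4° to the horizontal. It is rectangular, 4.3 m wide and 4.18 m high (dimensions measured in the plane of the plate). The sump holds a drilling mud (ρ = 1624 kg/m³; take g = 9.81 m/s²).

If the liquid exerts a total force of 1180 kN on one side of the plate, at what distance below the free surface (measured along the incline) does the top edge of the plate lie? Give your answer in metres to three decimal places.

γ = ρg = 1624 × 9.81 / 1000 = 15.93144 kN/m³.
A = 4.3 × 4.18 = 17.974 m².
From F = γ·h_c·A, the centroid depth is h_c = 1180/(15.93144 × 17.974) = 4.12081 m.
Let θ = 48.4° be the plate's angle to the horizontal; measure y along the incline from where the plane meets the free surface. Vertical depth h = y·sinθ with sinθ = 0.747798.
Along the incline, y_c = h_c/sinθ = 4.12081/0.747798 = 5.51059 m.
The centroid lies 4.18/2 = 2.09 m below the top edge, so the top edge sits at y_top = 5.51059 − 2.09 = 3.42059 m along the incline.

y_top ≈ 3.421 m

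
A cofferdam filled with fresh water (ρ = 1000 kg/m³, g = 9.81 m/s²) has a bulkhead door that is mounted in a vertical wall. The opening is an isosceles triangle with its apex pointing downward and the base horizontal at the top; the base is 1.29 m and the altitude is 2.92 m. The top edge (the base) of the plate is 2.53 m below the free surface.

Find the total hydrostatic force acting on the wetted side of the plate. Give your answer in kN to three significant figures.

γ = ρg = 1000 × 9.81 = 9810 N/m³ = 9.81 kN/m³.
With the apex down, the centroid sits h/3 = 2.92/3 = 0.973333 m below the base (the top edge), so the centroid depth is h_c = 2.53 + 0.973333 = 3.50333 m.
A = ½ × 1.29 × 2.92 = 1.8834 m².
Resultant F = γ·h_c·A = 9.81 × 3.50333 × 1.8834 = 64.7281 kN.

F ≈ 64.7 kN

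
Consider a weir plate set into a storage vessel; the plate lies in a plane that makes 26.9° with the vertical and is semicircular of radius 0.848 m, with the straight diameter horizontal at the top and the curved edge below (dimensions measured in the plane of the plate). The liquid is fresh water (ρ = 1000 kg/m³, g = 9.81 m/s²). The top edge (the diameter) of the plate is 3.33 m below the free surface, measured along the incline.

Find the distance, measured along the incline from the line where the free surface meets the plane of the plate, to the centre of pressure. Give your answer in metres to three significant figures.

γ = ρg = 1000 × 9.81 = 9810 N/m³ = 9.81 kN/m³.
The plate makes 26.9° with the vertical, i.e. θ = 90° − 26.9° = 63.1° to the horizontal. Measuring y along the incline from the free-surface line, vertical depth h = y·sinθ with sinθ = 0.891798.
The centroid of a semicircle lies 4r/(3π) = 0.359902 m from the diameter, here below the top edge, so y_c = 3.33 + 0.359902 = 3.6899 m and h_c = 3.6899 × 0.891798 = 3.29065 m.
A = πr²/2 = π × 0.848²/2 = 1.12957 m².
Resultant F = γ·h_c·A = 9.81 × 3.29065 × 1.12957 = 36.464 kN.
I_c = (π/8 − 8/(9π))·r⁴ = 0.109757 × 0.848⁴ = 0.0567565 m⁴.
Centre of pressure: y_p = y_c + I_c/(y_c·A) = 3.6899 + 0.0567565/(3.6899 × 1.12957) = 3.6899 + 0.0136172 = 3.70352 m along the plane.

y_p = 3.70 m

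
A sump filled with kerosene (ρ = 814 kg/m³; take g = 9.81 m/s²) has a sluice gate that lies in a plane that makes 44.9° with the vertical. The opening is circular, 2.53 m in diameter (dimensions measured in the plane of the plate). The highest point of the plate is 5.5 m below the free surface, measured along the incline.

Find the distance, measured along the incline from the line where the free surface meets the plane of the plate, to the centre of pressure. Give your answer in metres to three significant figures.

γ = ρg = 814 × 9.81 / 1000 = 7.98534 kN/m³.
The plate makes 44.9° with the vertical, i.e. θ = 90° − 44.9° = 45.1° to the horizontal. Measuring y along the incline from the free-surface line, vertical depth h = y·sinθ with sinθ = 0.708340.
The centroid is at the centre, 1.265 m below the top of the plate, so y_c = 5.5 + 1.265 = 6.765 m and h_c = 6.765 × 0.708340 = 4.79192 m.
A = π(1.265)² = 5.02726 m².
Resultant F = γ·h_c·A = 7.98534 × 4.79192 × 5.02726 = 192.369 kN.
I_c = πr⁴/4 = π × 1.265⁴/4 = 2.01118 m⁴.
Centre of pressure: y_p = y_c + I_c/(y_c·A) = 6.765 + 2.01118/(6.765 × 5.02726) = 6.765 + 0.059136 = 6.82414 m along the plane.

y_p = 6.82 m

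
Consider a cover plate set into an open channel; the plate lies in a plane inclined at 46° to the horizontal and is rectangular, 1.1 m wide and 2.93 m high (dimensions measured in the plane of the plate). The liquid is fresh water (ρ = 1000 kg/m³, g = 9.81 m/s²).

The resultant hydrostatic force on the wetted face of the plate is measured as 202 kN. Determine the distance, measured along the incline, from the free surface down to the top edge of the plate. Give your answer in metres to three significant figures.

γ = ρg = 1000 × 9.81 = 9810 N/m³ = 9.81 kN/m³.
A = 1.1 × 2.93 = 3.223 m².
From F = γ·h_c·A, the centroid depth is h_c = 202/(9.81 × 3.223) = 6.38884 m.
Let θ = 46° be the plate's angle to the horizontal; measure y along the incline from where the plane meets the free surface. Vertical depth h = y·sinθ with sinθ = 0.719340.
Along the incline, y_c = h_c/sinθ = 6.38884/0.719340 = 8.88153 m.
The centroid lies 2.93/2 = 1.465 m below the top edge, so the top edge sits at y_top = 8.88153 − 1.465 = 7.41653 m along the incline.

y_top ≈ 7.42 m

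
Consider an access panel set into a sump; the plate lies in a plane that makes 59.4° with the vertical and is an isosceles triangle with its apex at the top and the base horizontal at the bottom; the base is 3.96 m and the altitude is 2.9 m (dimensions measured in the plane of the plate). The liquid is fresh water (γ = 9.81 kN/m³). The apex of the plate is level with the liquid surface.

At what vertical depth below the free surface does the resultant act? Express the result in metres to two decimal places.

γ = 9.81 kN/m³.
The plate makes 59.4° with the vertical, i.e. θ = 90° − 59.4° = 30.6° to the horizontal. Measuring y along the incline from the free-surface line, vertical depth h = y·sinθ with sinθ = 0.509041.
With the apex up, the centroid sits 2h/3 = 2 × 2.9/3 = 1.93333 m below the apex, so y_c = 1.93333 m and h_c = 1.93333 × 0.509041 = 0.984144 m.
A = ½ × 3.96 × 2.9 = 5.742 m².
Resultant F = γ·h_c·A = 9.81 × 0.984144 × 5.742 = 55.4359 kN.
I_c = b·h³/36 = 3.96 × 2.9³/36 = 2.68279 m⁴.
Centre of pressure: y_p = y_c + I_c/(y_c·A) = 1.93333 + 2.68279/(1.93333 × 5.742) = 1.93333 + 0.241667 = 2.175 m along the plane.
Vertically, h_p = y_p·sinθ = 2.175 × 0.509041 = 1.10716 m.

h_p = 1.11 m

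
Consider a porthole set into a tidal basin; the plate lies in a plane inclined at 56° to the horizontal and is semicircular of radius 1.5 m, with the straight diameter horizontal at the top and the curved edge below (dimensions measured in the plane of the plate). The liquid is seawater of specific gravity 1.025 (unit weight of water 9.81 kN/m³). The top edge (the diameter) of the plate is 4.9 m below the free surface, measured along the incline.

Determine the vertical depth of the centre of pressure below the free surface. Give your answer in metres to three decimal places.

h_p = 4.614 m

γ = 1.025 × 9.81 = 10.05525 kN/m³.
Let θ = 56° be the plate's angle to the horizontal; measure y along the incline from where the plane meets the free surface. Vertical depth h = y·sinθ with sinθ = 0.829038.
The centroid of a semicircle lies 4r/(3π) = 0.63662 m from the diameter, here below the top edge, so y_c = 4.9 + 0.63662 = 5.53662 m and h_c = 5.53662 × 0.829038 = 4.59007 m.
A = πr²/2 = π × 1.5²/2 = 3.53429 m².
Resultant F = γ·h_c·A = 10.05525 × 4.59007 × 3.53429 = 163.123 kN.
I_c = (π/8 − 8/(9π))·r⁴ = 0.109757 × 1.5⁴ = 0.555645 m⁴.
Centre of pressure: y_p = y_c + I_c/(y_c·A) = 5.53662 + 0.555645/(5.53662 × 3.53429) = 5.53662 + 0.0283956 = 5.56502 m along the plane.
Vertically, h_p = y_p·sinθ = 5.56502 × 0.829038 = 4.61361 m.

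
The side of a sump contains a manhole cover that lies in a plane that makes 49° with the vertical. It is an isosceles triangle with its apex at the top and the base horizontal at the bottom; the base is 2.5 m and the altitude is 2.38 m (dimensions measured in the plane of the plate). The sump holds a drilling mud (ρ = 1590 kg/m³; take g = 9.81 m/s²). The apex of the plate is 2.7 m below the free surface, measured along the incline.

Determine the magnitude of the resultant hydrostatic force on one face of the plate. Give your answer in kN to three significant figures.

F ≈ 131 kN

γ = ρg = 1590 × 9.81 / 1000 = 15.5979 kN/m³.
The plate makes 49° with the vertical, i.e. θ = 90° − 49° = 41° to the horizontal. Measuring y along the incline from the free-surface line, vertical depth h = y·sinθ with sinθ = 0.656059.
With the apex up, the centroid sits 2h/3 = 2 × 2.38/3 = 1.58667 m below the apex, so y_c = 2.7 + 1.58667 = 4.28667 m and h_c = 4.28667 × 0.656059 = 2.81231 m.
A = ½ × 2.5 × 2.38 = 2.975 m².
Resultant F = γ·h_c·A = 15.5979 × 2.81231 × 2.975 = 130.502 kN.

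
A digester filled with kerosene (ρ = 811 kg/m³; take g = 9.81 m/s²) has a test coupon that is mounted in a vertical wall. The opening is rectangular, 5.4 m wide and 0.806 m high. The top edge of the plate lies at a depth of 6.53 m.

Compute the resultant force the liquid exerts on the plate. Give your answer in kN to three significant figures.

γ = ρg = 811 × 9.81 / 1000 = 7.95591 kN/m³.
The centroid lies 0.806/2 = 0.403 m below the top edge, so the centroid depth is h_c = 6.53 + 0.403 = 6.933 m.
A = 5.4 × 0.806 = 4.3524 m².
Resultant F = γ·h_c·A = 7.95591 × 6.933 × 4.3524 = 240.071 kN.

F ≈ 240 kN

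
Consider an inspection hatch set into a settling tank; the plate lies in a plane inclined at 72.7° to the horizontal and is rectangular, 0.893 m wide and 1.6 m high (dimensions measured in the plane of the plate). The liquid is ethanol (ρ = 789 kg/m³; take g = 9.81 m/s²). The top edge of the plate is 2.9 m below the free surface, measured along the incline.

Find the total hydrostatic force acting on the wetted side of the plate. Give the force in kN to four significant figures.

γ = ρg = 789 × 9.81 / 1000 = 7.74009 kN/m³.
Let θ = 72.7° be the plate's angle to the horizontal; measure y along the incline from where the plane meets the free surface. Vertical depth h = y·sinθ with sinθ = 0.954761.
The centroid lies 1.6/2 = 0.8 m below the top edge, so y_c = 2.9 + 0.8 = 3.7 m and h_c = 3.7 × 0.954761 = 3.53262 m.
A = 0.893 × 1.6 = 1.4288 m².
Resultant F = γ·h_c·A = 7.74009 × 3.53262 × 1.4288 = 39.0674 kN.

F ≈ 39.07 kN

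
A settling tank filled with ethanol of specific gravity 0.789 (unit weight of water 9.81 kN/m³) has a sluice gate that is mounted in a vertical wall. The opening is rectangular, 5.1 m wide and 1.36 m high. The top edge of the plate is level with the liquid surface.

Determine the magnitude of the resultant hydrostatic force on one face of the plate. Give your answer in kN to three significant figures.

γ = 0.789 × 9.81 = 7.74009 kN/m³.
The centroid lies 1.36/2 = 0.68 m below the top edge, so the centroid depth is h_c = 0.68 m.
A = 5.1 × 1.36 = 6.936 m².
Resultant F = γ·h_c·A = 7.74009 × 0.68 × 6.936 = 36.506 kN.

F ≈ 36.5 kN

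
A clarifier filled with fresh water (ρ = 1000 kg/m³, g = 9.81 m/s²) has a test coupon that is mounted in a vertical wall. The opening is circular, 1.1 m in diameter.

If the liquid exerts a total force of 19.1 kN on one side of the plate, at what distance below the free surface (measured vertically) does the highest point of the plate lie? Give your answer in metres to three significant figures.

γ = ρg = 1000 × 9.81 = 9810 N/m³ = 9.81 kN/m³.
A = π(0.55)² = 0.950332 m².
From F = γ·h_c·A, the centroid depth is h_c = 19.1/(9.81 × 0.950332) = 2.04875 m.
The centroid is at the centre, 0.55 m below the top of the plate, so the highest point sits at h_top = 2.04875 − 0.55 = 1.49875 m below the surface.

d_top ≈ 1.50 m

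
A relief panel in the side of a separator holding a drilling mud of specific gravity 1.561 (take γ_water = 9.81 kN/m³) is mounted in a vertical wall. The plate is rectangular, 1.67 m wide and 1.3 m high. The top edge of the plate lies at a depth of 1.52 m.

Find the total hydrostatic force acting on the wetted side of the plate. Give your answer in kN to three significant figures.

F ≈ 72.1 kN

γ = 1.561 × 9.81 = 15.31341 kN/m³.
The centroid lies 1.3/2 = 0.65 m below the top edge, so the centroid depth is h_c = 1.52 + 0.65 = 2.17 m.
A = 1.67 × 1.3 = 2.171 m².
Resultant F = γ·h_c·A = 15.31341 × 2.17 × 2.171 = 72.1425 kN.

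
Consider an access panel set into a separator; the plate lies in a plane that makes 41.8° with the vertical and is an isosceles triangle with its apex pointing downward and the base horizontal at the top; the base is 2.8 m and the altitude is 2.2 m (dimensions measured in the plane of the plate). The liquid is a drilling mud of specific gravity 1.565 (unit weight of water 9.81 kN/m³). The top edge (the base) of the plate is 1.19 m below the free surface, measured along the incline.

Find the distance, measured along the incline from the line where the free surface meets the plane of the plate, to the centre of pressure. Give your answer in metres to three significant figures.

y_p = 2.06 m

γ = 1.565 × 9.81 = 15.35265 kN/m³.
The plate makes 41.8° with the vertical, i.e. θ = 90° − 41.8° = 48.2° to the horizontal. Measuring y along the incline from the free-surface line, vertical depth h = y·sinθ with sinθ = 0.745476.
With the apex down, the centroid sits h/3 = 2.2/3 = 0.733333 m below the base (the top edge), so y_c = 1.19 + 0.733333 = 1.92333 m and h_c = 1.92333 × 0.745476 = 1.4338 m.
A = ½ × 2.8 × 2.2 = 3.08 m².
Resultant F = γ·h_c·A = 15.35265 × 1.4338 × 3.08 = 67.7989 kN.
I_c = b·h³/36 = 2.8 × 2.2³/36 = 0.828178 m⁴.
Centre of pressure: y_p = y_c + I_c/(y_c·A) = 1.92333 + 0.828178/(1.92333 × 3.08) = 1.92333 + 0.139804 = 2.06313 m along the plane.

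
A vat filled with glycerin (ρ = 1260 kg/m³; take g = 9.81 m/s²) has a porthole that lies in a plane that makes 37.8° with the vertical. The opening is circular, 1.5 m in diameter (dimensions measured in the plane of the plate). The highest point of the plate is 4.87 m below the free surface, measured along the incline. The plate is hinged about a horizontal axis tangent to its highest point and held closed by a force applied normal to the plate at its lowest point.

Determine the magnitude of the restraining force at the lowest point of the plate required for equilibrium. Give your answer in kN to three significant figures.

P ≈ 50.1 kN

γ = ρg = 1260 × 9.81 / 1000 = 12.3606 kN/m³.
The plate makes 37.8° with the vertical, i.e. θ = 90° − 37.8° = 52.2° to the horizontal. Measuring y along the incline from the free-surface line, vertical depth h = y·sinθ with sinθ = 0.790155.
The centroid is at the centre, 0.75 m below the top of the plate, so y_c = 4.87 + 0.75 = 5.62 m and h_c = 5.62 × 0.790155 = 4.44067 m.
A = π(0.75)² = 1.76715 m².
Resultant F = γ·h_c·A = 12.3606 × 4.44067 × 1.76715 = 96.9977 kN.
I_c = πr⁴/4 = π × 0.75⁴/4 = 0.248505 m⁴.
Centre of pressure: y_p = y_c + I_c/(y_c·A) = 5.62 + 0.248505/(5.62 × 1.76715) = 5.62 + 0.0250222 = 5.64502 m along the plane.
The resultant acts 0.75 + 0.0250222 = 0.775022 m (along the plate) below the hinge at the top edge, so the moment about the hinge is M = F × 0.775022 = 96.9977 × 0.775022 = 75.1754 kN·m.
A normal force at the bottom, 1.5 m from the hinge, must supply this moment: P = 75.1754/1.5 = 50.1169 kN.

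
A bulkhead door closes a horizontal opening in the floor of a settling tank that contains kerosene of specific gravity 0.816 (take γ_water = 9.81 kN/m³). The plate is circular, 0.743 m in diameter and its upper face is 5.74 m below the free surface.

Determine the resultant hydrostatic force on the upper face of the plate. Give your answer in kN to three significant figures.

F ≈ 19.9 kN

γ = 0.816 × 9.81 = 8.00496 kN/m³.
The plate is horizontal, so pressure is uniform at p = γ·h = 8.00496 × 5.74 = 45.9485 kN/m².
A = π(0.3715)² = 0.433578 m².
F = p·A = 45.9485 × 0.433578 = 19.9223 kN.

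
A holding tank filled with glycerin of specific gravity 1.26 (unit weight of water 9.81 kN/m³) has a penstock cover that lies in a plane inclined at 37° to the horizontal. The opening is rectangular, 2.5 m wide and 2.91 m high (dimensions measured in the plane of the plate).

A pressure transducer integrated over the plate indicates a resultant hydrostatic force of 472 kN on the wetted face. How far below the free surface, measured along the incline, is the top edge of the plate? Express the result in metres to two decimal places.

γ = 1.26 × 9.81 = 12.3606 kN/m³.
A = 2.5 × 2.91 = 7.275 m².
From F = γ·h_c·A, the centroid depth is h_c = 472/(12.3606 × 7.275) = 5.24891 m.
Let θ = 37° be the plate's angle to the horizontal; measure y along the incline from where the plane meets the free surface. Vertical depth h = y·sinθ with sinθ = 0.601815.
Along the incline, y_c = h_c/sinθ = 5.24891/0.601815 = 8.7218 m.
The centroid lies 2.91/2 = 1.455 m below the top edge, so the top edge sits at y_top = 8.7218 − 1.455 = 7.2668 m along the incline.

y_top ≈ 7.27 m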